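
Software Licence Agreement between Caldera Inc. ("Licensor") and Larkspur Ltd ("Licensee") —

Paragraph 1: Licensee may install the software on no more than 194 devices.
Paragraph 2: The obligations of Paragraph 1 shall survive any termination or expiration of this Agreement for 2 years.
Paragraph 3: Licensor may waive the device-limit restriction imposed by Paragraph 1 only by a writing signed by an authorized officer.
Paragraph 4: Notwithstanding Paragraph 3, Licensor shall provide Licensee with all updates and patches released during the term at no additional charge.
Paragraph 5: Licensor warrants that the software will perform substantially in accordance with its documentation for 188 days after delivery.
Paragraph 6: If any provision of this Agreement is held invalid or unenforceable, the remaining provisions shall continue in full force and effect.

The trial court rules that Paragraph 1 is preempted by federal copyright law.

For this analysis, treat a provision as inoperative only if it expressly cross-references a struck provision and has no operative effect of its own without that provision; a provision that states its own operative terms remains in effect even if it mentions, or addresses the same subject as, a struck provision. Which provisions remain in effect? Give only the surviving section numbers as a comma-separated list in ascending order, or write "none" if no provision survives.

4, 5, 6

Paragraph 1 is struck. Paragraph 2 merely fixes the survival period for Paragraph 1; with Paragraph 1 gone it has nothing to operate on and falls away. Paragraph 3 operates only by reference to Paragraph 1, so it falls with Paragraph 1. Paragraph 4 mentions Paragraph 3 but its own obligation stands independently of Paragraph 3, so Paragraph 4 is not affected. Under the severability clause in Paragraph 6, the remaining provisions continue in force. The provisions still in force are Paragraph 4, Paragraph 5, and Paragraph 6.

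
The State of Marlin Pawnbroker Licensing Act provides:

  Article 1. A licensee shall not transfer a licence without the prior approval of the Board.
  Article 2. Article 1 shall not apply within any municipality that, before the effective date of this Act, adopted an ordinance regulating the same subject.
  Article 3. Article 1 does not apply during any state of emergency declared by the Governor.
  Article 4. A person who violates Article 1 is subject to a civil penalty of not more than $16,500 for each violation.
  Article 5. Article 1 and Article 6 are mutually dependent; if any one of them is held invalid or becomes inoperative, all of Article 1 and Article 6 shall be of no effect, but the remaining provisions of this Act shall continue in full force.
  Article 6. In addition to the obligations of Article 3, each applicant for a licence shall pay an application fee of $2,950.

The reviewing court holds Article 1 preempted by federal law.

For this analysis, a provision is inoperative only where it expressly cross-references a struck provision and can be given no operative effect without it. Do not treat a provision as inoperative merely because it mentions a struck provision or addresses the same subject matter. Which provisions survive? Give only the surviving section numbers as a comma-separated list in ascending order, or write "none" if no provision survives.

Article 1 is struck. The only function of Article 2 is the local-preemption carve-out from Article 1, so it cannot stand once Article 1 is removed. Article 3 merely fixes the emergency suspension of Article 1; with Article 1 gone it has nothing to operate on and falls away. Article 4 merely fixes the civil penalty for violating Article 1; with Article 1 gone it has nothing to operate on and falls away. Article 5 declares Article 1 and Article 6 mutually dependent; since one of them has fallen, all of them are of no effect. That brings down Article 6 as well. The remainder continues in force under Article 5. Only Article 5 remains in effect.

5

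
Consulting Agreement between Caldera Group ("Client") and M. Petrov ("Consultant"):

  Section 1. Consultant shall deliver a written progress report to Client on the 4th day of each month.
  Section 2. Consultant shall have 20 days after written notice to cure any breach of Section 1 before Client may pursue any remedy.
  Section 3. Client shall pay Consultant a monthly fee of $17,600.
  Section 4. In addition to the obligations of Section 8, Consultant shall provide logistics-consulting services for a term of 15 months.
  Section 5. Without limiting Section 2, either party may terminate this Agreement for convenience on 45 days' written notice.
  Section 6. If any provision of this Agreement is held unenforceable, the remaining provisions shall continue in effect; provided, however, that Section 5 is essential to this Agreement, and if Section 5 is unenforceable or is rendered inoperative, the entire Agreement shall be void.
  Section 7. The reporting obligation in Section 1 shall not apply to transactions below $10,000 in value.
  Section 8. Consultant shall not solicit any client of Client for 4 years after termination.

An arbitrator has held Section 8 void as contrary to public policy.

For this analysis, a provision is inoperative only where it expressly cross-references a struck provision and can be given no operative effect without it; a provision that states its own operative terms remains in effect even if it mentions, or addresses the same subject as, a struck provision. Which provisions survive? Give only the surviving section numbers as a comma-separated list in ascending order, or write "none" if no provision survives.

1, 2, 3, 4, 5, 6, 7

Section 8 is struck. Section 4 mentions Section 8 but its own obligation stands independently of Section 8, so Section 4 is not affected. No other provision's operative terms depend on Section 8. Section 6 makes Section 5 an essential term, but Section 5 is unaffected, so the severability proviso in Section 6 preserves the remaining provisions. Section 1, Section 2, Section 3, Section 4, Section 5, Section 6, and Section 7 remain in effect.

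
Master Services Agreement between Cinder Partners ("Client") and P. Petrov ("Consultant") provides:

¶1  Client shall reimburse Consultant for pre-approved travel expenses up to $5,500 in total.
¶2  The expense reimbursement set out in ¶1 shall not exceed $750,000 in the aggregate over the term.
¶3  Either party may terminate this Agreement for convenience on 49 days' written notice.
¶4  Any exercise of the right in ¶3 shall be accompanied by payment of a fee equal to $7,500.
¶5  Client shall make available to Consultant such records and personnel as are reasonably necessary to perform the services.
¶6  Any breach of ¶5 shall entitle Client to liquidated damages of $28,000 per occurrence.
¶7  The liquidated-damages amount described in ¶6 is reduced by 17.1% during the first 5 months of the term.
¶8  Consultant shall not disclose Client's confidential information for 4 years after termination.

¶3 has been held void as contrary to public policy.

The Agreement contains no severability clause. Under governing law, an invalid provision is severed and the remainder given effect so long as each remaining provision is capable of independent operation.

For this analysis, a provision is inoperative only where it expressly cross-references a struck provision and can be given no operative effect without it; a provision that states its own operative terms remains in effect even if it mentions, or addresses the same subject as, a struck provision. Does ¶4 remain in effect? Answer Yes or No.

No

¶3 is struck. ¶4 has no operative effect of its own apart from ¶3 and is therefore inoperative. Under the stated default rule, only provisions that cannot operate independently fall away; the rest are enforced. The provisions still in force are ¶1, ¶2, ¶5, ¶6, ¶7, and ¶8. ¶4 is among the inoperative provisions, so the answer is no.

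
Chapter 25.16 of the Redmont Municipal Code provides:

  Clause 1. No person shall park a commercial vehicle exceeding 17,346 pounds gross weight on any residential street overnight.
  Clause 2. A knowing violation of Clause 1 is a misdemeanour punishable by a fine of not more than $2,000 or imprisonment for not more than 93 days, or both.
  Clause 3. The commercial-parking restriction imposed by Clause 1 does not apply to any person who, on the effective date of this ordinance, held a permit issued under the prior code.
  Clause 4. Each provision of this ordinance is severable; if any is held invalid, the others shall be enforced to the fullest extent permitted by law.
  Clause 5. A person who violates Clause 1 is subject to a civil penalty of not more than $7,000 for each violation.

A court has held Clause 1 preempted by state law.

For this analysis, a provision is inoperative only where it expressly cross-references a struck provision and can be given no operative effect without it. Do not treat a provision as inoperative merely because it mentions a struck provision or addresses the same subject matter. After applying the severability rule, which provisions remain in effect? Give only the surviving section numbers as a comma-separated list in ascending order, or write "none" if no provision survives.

Clause 1 is struck. Clause 2 operates only by reference to Clause 1, so it falls with Clause 1. The only function of Clause 3 is the grandfather exemption from Clause 1, so it cannot stand once Clause 1 is removed. The only function of Clause 5 is the civil penalty for violating Clause 1, so it cannot stand once Clause 1 is removed. Under the severability clause in Clause 4, the remaining provisions continue in force. Only Clause 4 remains in effect.

4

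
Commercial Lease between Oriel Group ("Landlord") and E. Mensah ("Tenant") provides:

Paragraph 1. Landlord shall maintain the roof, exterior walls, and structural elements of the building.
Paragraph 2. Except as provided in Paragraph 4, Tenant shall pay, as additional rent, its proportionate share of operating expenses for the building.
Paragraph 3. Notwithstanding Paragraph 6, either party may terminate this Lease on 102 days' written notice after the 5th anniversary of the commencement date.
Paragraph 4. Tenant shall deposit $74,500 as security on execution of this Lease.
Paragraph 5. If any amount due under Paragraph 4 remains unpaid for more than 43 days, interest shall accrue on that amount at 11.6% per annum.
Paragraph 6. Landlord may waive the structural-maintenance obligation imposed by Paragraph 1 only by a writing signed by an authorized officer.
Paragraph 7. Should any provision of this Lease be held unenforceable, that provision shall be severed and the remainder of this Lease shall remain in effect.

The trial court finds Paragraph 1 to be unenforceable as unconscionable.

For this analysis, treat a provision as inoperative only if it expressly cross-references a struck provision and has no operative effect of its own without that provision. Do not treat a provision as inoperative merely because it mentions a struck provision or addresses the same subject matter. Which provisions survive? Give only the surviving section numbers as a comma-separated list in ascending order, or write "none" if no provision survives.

Paragraph 1 is struck. Paragraph 6 merely fixes the waiver condition for Paragraph 1; with Paragraph 1 gone it has nothing to operate on and falls away. Although Paragraph 3 refers to Paragraph 6, its operative terms do not depend on Paragraph 6, so it remains in effect. Under the severability clause in Paragraph 7, the remaining provisions continue in force. That leaves Paragraph 2, Paragraph 3, Paragraph 4, Paragraph 5, and Paragraph 7 in effect.

2, 3, 4, 5, 7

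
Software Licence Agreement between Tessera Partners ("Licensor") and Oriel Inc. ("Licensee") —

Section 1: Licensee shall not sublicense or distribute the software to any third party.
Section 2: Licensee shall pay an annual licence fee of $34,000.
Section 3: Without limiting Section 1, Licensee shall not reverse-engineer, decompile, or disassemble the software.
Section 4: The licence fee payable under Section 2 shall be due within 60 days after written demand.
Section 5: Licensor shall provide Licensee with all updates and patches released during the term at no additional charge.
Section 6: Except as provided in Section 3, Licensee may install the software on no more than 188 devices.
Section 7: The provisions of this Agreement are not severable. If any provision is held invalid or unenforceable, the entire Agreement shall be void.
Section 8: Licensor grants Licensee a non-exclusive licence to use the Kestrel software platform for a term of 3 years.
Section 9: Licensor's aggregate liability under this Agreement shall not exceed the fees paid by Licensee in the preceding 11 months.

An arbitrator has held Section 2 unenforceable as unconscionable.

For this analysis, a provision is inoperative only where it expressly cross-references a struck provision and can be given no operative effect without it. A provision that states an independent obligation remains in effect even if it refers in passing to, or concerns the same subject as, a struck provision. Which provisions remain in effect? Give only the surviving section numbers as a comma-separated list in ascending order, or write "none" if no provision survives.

Section 2 is struck. The whole of Section 4 is the payment deadline for the licence fee, defined by reference to Section 2, so Section 4 cannot stand once Section 2 is removed. Section 7 provides that the Agreement is not severable, so the invalidity of any one provision voids the entire Agreement. No provision of the Agreement survives.

none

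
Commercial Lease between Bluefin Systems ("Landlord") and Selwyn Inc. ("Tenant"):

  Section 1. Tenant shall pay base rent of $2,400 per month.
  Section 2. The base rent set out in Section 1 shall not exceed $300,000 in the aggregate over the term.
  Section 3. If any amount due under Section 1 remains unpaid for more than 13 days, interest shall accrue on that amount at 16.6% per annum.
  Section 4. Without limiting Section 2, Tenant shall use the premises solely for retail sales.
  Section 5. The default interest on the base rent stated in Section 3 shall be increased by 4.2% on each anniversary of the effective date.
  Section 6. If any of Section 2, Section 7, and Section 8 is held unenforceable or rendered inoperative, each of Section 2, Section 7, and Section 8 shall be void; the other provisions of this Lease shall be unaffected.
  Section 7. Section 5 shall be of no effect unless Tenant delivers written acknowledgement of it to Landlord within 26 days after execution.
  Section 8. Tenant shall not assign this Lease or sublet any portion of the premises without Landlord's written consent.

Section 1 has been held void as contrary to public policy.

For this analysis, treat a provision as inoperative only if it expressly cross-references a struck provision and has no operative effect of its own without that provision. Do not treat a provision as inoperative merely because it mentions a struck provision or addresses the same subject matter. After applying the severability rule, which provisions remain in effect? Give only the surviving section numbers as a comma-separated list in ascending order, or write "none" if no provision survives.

Section 1 is struck. Section 2 does nothing except set the aggregate cap on the base rent by reference to Section 1; with Section 1 gone it has no independent effect and is inoperative. Section 3 operates only by reference to Section 1, so it falls with Section 1. Section 5 operates only by reference to Section 3, so it falls with Section 3. Section 7 has no operative effect of its own apart from Section 5 and is therefore inoperative. Although Section 4 refers to Section 2, its operative terms do not depend on Section 2, so it remains in effect. Section 6 declares Section 2, Section 7, and Section 8 mutually dependent; since one of them has fallen, all of them are of no effect. That brings down Section 8 as well. The remainder continues in force under Section 6. That leaves Section 4 and Section 6 in effect.

4, 6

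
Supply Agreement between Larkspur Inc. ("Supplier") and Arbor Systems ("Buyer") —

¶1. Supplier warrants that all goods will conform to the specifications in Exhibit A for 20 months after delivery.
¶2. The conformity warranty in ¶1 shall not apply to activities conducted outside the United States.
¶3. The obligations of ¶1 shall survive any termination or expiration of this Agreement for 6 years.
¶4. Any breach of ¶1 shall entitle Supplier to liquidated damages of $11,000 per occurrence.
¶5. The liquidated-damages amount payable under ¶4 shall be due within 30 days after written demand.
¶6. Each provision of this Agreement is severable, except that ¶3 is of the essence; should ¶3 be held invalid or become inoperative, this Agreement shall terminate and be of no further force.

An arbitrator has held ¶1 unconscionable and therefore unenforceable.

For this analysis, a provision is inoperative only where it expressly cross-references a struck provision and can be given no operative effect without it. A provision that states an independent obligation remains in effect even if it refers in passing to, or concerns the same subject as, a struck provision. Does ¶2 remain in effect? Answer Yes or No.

¶1 is struck. The whole of ¶2 is the carve-out from the conformity warranty, defined by reference to ¶1, so ¶2 cannot stand once ¶1 is removed. ¶3 merely fixes the survival period for ¶1; with ¶1 gone it has nothing to operate on and falls away. The whole of ¶4 is the liquidated-damages amount, defined by reference to ¶1, so ¶4 cannot stand once ¶1 is removed. ¶5 operates only by reference to ¶4, so it falls with ¶4. ¶6 makes ¶3 an essential term, and ¶3 has been rendered inoperative by the cascade; under ¶6, the entire Agreement is therefore void. No provision of the Agreement survives. ¶2 is among the inoperative provisions, so the answer is no.

No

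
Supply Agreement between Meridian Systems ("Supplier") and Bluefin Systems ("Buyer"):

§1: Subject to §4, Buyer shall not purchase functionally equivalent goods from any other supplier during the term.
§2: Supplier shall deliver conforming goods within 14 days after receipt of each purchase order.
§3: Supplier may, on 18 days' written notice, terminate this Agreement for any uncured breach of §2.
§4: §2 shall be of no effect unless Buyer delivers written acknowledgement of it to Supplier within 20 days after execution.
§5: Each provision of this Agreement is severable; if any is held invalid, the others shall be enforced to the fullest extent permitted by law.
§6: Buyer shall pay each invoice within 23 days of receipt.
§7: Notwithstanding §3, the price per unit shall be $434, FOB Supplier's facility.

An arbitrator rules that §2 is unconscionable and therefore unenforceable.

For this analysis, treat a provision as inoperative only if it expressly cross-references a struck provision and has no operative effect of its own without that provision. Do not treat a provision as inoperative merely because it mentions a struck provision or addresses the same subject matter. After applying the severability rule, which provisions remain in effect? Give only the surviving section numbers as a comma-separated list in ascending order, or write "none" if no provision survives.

§2 is struck. §3 has no operative effect of its own apart from §2 and is therefore inoperative. The only function of §4 is the acknowledgement condition for §2, so it cannot stand once §2 is removed. §7 mentions §3 but its own obligation stands independently of §3, so §7 is not affected. §1 mentions §4 but its own obligation stands independently of §4, so §1 is not affected. Under the severability clause in §5, the remaining provisions continue in force. §1, §5, §6, and §7 remain in effect.

1, 5, 6, 7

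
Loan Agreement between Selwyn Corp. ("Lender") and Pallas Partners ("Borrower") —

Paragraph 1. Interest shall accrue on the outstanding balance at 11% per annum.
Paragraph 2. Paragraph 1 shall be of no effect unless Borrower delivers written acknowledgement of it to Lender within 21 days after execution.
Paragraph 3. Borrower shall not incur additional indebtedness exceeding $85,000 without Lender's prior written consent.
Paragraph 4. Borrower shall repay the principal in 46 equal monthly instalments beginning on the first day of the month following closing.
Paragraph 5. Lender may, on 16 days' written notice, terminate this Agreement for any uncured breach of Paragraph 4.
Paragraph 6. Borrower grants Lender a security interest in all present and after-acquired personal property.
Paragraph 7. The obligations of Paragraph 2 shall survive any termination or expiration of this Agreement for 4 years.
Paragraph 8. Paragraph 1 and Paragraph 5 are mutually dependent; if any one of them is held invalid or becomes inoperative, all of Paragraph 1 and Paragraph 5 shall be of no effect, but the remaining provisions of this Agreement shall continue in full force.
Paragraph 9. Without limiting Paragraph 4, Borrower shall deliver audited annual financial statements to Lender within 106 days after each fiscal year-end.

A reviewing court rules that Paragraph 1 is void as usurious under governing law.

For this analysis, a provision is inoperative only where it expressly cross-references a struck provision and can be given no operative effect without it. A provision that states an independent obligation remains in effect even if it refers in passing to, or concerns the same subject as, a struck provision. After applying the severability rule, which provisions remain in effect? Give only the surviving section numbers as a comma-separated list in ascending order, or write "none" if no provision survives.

3, 4, 6, 8, 9

Paragraph 1 is struck. Paragraph 2 merely fixes the acknowledgement condition for Paragraph 1; with Paragraph 1 gone it has nothing to operate on and falls away. Paragraph 7 operates only by reference to Paragraph 2, so it falls with Paragraph 2. Paragraph 8 declares Paragraph 1 and Paragraph 5 mutually dependent; since one of them has fallen, all of them are of no effect. That brings down Paragraph 5 as well. The remainder continues in force under Paragraph 8. That leaves Paragraph 3, Paragraph 4, Paragraph 6, Paragraph 8, and Paragraph 9 in effect.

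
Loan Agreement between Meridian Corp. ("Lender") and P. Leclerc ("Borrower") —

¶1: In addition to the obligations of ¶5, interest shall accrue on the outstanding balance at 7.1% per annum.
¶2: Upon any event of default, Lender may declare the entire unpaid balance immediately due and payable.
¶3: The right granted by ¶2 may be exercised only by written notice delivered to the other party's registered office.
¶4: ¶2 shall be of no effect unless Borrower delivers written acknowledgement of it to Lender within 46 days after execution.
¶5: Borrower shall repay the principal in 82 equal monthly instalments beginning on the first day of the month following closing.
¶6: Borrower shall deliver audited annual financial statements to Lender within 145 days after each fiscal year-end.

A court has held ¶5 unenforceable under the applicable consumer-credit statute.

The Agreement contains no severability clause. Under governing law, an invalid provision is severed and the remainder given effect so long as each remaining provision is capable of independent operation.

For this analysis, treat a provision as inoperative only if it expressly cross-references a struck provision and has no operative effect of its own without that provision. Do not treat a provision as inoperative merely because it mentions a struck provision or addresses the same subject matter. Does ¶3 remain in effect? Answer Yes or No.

Yes

¶5 is struck. ¶1 mentions ¶5 but its own obligation stands independently of ¶5, so ¶1 is not affected. No other provision's operative terms depend on ¶5. Under the stated default rule, only provisions that cannot operate independently fall away; the rest are enforced. ¶1, ¶2, ¶3, ¶4, and ¶6 remain in effect. ¶3 is among the surviving provisions, so the answer is yes.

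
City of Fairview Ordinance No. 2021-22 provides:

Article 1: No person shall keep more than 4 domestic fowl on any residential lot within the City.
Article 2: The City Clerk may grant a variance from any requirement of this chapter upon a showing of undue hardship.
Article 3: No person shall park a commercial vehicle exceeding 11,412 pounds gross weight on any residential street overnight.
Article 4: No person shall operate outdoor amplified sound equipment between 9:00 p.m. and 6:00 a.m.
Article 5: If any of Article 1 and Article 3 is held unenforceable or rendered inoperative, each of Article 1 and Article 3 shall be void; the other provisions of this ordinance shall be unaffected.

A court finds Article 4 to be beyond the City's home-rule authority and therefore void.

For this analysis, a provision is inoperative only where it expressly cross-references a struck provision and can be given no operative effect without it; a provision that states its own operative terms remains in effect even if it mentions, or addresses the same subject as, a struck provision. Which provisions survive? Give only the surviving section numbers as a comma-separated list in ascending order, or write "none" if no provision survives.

Article 4 is struck. Nothing else in the ordinance is defined by reference to Article 4. Article 5 ties Article 1 and Article 3 together, but none of those is affected here; the remaining provisions continue in force under Article 5. The provisions still in force are Article 1, Article 2, Article 3, and Article 5.

1, 2, 3, 5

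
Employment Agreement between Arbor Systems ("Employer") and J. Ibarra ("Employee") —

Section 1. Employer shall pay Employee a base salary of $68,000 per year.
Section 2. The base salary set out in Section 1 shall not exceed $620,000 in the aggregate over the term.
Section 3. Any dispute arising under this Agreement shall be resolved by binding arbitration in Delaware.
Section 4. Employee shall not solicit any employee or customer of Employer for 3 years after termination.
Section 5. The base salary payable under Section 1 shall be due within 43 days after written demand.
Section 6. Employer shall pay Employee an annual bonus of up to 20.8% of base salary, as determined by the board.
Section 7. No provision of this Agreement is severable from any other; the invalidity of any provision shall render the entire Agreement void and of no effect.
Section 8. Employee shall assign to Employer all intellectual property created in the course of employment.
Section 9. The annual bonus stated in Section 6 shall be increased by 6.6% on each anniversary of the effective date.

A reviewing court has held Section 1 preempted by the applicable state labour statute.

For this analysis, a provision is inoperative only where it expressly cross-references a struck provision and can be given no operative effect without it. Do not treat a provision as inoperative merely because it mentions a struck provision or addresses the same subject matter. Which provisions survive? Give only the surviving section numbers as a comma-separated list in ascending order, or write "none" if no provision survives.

Section 1 is struck. The whole of Section 2 is the aggregate cap on the base salary, defined by reference to Section 1, so Section 2 cannot stand once Section 1 is removed. The whole of Section 5 is the payment deadline for the base salary, defined by reference to Section 1, so Section 5 cannot stand once Section 1 is removed. Section 7 provides that the Agreement is not severable, so the invalidity of any one provision voids the entire Agreement. No provision of the Agreement survives.

none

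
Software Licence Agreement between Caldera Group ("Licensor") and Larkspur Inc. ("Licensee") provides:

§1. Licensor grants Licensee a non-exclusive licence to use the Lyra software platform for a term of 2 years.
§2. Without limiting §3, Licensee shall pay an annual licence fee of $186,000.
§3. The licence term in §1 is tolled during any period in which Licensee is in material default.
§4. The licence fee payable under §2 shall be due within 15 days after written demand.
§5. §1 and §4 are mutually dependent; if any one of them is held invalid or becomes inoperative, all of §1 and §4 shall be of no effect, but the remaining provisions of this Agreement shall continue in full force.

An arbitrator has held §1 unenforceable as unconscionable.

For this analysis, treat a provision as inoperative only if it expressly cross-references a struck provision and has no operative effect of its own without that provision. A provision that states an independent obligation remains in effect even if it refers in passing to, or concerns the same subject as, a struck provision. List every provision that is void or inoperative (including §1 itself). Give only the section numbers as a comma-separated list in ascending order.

§1 is struck. §3 does nothing except set the tolling of the licence term by reference to §1; with §1 gone it has no independent effect and is inoperative. §2 mentions §3 but its own obligation stands independently of §3, so §2 is not affected. §5 declares §1 and §4 mutually dependent; since one of them has fallen, all of them are of no effect. That brings down §4 as well. The remainder continues in force under §5. The provisions still in force are §2 and §5.

1, 3, 4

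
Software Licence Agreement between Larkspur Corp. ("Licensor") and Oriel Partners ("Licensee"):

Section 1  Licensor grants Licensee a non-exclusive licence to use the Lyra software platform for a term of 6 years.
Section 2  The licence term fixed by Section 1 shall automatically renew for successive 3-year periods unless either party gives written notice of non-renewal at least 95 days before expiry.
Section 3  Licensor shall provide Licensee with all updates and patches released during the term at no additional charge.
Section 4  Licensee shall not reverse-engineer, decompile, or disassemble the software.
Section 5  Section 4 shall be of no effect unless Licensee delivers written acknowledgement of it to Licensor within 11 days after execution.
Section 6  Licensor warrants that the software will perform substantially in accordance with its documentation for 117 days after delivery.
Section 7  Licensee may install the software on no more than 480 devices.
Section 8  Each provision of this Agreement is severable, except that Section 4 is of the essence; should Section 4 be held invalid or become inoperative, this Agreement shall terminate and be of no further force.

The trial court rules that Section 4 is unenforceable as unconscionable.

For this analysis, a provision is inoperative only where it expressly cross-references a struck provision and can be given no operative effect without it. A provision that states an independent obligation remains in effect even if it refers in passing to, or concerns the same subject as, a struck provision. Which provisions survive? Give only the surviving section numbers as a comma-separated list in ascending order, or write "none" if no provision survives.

Section 4 is struck. Section 5 merely fixes the acknowledgement condition for Section 4; with Section 4 gone it has nothing to operate on and falls away. Section 8 makes Section 4 an essential term, and Section 4 is the provision held invalid; under Section 8, the entire Agreement is therefore void. No provision of the Agreement survives.

none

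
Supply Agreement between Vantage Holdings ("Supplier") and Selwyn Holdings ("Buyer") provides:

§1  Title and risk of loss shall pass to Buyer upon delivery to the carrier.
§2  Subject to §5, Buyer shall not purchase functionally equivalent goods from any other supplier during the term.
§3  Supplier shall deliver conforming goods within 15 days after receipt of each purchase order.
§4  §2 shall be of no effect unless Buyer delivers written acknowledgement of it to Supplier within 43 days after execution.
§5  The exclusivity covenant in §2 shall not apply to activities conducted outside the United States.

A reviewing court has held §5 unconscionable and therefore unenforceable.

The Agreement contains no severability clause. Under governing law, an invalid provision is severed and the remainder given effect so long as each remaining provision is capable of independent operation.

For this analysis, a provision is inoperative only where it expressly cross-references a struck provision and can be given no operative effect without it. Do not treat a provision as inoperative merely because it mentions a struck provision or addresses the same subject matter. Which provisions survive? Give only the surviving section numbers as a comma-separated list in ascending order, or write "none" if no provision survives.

1, 2, 3, 4

§5 is struck. §2 mentions §5 but its own obligation stands independently of §5, so §2 is not affected. No other provision's operative terms depend on §5. With no severability clause, the stated default rule severs what cannot stand and enforces each remaining provision that can operate on its own. That leaves §1, §2, §3, and §4 in effect.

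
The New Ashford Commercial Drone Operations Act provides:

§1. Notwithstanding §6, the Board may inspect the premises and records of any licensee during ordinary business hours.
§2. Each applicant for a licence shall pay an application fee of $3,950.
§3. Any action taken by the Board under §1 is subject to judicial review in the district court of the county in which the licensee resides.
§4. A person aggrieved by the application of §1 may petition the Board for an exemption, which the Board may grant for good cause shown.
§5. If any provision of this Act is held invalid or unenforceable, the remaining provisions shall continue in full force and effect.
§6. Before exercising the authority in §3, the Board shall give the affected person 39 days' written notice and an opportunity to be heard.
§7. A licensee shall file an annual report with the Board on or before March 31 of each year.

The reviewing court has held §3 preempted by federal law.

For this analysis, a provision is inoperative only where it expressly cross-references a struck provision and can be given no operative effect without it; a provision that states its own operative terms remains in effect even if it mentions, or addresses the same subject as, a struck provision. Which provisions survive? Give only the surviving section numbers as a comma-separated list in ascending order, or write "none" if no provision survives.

§3 is struck. §6 merely fixes the notice-and-hearing requirement for §3; with §3 gone it has nothing to operate on and falls away. Although §1 refers to §6, its operative terms do not depend on §6, so it remains in effect. §5 is a severability clause and preserves every provision that can still be given independent effect. That leaves §1, §2, §4, §5, and §7 in effect.

1, 2, 4, 5, 7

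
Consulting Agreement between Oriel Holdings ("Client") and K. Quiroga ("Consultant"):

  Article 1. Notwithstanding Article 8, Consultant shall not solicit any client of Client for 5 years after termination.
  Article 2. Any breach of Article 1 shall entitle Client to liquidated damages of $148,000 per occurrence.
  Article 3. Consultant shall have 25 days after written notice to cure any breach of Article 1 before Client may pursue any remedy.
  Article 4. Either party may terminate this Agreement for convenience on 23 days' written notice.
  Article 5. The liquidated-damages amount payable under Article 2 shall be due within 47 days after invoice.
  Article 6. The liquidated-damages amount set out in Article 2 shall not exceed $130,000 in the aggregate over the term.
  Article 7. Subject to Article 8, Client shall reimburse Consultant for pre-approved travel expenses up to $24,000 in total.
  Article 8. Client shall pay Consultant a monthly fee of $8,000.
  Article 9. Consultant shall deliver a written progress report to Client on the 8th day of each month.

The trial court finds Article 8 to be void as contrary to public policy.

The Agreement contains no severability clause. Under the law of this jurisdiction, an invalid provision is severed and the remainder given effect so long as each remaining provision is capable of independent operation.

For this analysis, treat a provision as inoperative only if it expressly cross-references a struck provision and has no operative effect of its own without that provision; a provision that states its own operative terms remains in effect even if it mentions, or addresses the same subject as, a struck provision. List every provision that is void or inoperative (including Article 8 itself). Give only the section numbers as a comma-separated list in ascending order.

Article 8 is struck. Although Article 1 refers to Article 8, its operative terms do not depend on Article 8, so it remains in effect. Article 7 mentions Article 8 but its own obligation stands independently of Article 8, so Article 7 is not affected. Nothing else in the Agreement is defined by reference to Article 8. With no severability clause, the stated default rule severs what cannot stand and enforces each remaining provision that can operate on its own. Article 1, Article 2, Article 3, Article 4, Article 5, Article 6, Article 7, and Article 9 remain in effect.

8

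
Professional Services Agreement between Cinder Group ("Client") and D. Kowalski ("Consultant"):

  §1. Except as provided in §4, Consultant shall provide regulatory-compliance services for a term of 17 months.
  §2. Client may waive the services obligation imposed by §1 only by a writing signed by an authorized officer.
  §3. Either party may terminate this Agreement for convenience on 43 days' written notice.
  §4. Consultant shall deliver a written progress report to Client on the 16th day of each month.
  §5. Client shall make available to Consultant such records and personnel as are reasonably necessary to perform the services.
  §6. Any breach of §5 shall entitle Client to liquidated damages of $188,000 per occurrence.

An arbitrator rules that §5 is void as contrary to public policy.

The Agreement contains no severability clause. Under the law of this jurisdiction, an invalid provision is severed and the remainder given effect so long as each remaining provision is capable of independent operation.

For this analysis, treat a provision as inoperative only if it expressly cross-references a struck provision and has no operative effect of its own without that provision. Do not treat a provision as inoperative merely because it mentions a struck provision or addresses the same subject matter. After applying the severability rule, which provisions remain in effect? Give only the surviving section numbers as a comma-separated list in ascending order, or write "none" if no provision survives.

1, 2, 3, 4

§5 is struck. The whole of §6 is the liquidated-damages amount, defined by reference to §5, so §6 cannot stand once §5 is removed. Under the stated default rule, only provisions that cannot operate independently fall away; the rest are enforced. The provisions still in force are §1, §2, §3, and §4.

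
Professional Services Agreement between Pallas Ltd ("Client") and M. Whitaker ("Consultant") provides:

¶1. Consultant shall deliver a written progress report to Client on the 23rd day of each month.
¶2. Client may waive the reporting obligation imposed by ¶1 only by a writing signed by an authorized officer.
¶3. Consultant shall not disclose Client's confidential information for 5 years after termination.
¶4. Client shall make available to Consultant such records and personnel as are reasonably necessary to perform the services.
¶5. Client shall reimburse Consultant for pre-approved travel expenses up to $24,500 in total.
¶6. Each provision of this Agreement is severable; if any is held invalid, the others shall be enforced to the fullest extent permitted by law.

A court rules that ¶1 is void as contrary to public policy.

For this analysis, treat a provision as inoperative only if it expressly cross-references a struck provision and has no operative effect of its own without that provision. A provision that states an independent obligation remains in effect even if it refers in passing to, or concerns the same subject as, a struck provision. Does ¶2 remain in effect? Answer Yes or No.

No

¶1 is struck. ¶2 operates only by reference to ¶1, so it falls with ¶1. Under the severability clause in ¶6, the remaining provisions continue in force. That leaves ¶3, ¶4, ¶5, and ¶6 in effect. ¶2 is among the inoperative provisions, so the answer is no.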